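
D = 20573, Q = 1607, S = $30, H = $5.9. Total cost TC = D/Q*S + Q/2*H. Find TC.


TC = 20573/1607 * 30 + 1607/2 * 5.9

$5124.71


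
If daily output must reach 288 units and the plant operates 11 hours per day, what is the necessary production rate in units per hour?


Formula: Production Rate = Daily Demand / Available Hours
Rate = 288 units/day / 11 hours/day
Rate = 26.2 units/hour

26.2 units/hour


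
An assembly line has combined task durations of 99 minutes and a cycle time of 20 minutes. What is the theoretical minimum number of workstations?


Formula: N_min = ceil(Sum of Task Times / Cycle Time)
N_min = ceil(99 min / 20 min) = ceil(4.95)
N_min = 5 stations

5


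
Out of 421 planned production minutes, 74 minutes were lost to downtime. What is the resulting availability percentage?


Formula: Availability = (Planned Time - Downtime) / Planned Time * 100
Uptime = 421 - 74 = 347 min
Availability = 347 / 421 * 100 = 82.4%

82.4%


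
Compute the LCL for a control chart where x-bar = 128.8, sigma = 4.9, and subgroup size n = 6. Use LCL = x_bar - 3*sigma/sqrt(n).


LCL = 128.8 - 3 * 4.9 / sqrt(6)

122.8


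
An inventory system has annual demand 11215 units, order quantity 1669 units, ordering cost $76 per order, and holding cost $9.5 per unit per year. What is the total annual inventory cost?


TC = 11215/1669 * 76 + 1669/2 * 9.5

$8438.44


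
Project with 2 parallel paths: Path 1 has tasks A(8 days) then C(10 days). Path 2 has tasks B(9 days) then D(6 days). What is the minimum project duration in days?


Path 1 = 8 + 10 = 18 days
Path 2 = 9 + 6 = 15 days
Duration = max(18, 15) = 18 days

18 days


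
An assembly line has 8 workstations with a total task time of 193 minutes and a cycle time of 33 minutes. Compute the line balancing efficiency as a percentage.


Formula: Efficiency = Sum of Task Times / (N_stations * CT) * 100
Total station capacity = 8 stations * 33 min = 264 min
Efficiency = 193 / 264 * 100 = 73.1%

73.1%


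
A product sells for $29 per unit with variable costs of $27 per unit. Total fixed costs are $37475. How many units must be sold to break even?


Formula: BEQ = Fixed Costs / (Price - Variable Cost)
Contribution margin = $29 - $27 = $2/unit
BEQ = ceil($37475 / $2/unit) = ceil(18737.5) = 18738 units

18738 units


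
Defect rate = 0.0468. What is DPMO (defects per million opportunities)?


DPMO = defect_rate * 1000000 = 0.0468 * 1000000

46800


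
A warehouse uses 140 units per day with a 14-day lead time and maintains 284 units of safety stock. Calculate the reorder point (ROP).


Formula: ROP = (Daily Demand * Lead Time) + Safety Stock
Demand during lead time = 140 * 14 = 1960 units
ROP = 1960 + 284 = 2244 units

2244 units


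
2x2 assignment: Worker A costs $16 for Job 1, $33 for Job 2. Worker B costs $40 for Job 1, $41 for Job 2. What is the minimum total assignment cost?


Option 1: A->1 + B->2 = $16 + $41 = $57
Option 2: A->2 + B->1 = $33 + $40 = $73
Min cost = min($57, $73) = $57

$57


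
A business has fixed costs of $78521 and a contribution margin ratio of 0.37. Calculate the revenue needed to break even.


Formula: BER = Fixed Costs / Contribution Margin Ratio
BER = $78521 / 0.37
BER = $212218.92 (to the nearest cent)

$212218.92


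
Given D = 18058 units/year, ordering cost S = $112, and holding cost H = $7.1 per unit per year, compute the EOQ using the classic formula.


Formula: EOQ = sqrt(2 * D * S / H)
Numerator: 2 * 18058 * 112 = 4044992
2DS/H = 4044992 / 7.1 = 569717.2
EOQ = sqrt(569717.2) = 754.8 units

754.8 units


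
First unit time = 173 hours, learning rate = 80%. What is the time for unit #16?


Formula: T_n = T_1 * (learning_rate)^(log2(n)) where learning_rate = rate/100
Doublings = log2(16) = 4
T_n = 173 * 0.8^4
T_n = 173 * 0.4096 = 70.9 hours

70.9 hours


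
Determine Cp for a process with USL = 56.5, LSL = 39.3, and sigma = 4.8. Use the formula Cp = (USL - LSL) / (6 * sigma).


Cp = (56.5 - 39.3) / (6 * 4.8)

0.6


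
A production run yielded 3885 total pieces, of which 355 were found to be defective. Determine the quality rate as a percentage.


Formula: Quality Rate = Good Pieces / Total Pieces * 100
Good pieces = 3885 - 355 = 3530
QR = 3530 / 3885 * 100 = 90.9%

90.9%


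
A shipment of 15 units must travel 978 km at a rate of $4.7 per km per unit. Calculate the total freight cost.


TC = dist * cost * units = 978 * 4.7 * 15 = $68949.00

$68949.00


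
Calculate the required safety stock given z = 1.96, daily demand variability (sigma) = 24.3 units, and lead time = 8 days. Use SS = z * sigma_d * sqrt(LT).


Formula: SS = z * sigma_d * sqrt(LT)
sqrt(LT) = sqrt(8) = 2.8284
SS = 1.96 * 24.3 * 2.8284
SS = 134.7 units

134.7 units


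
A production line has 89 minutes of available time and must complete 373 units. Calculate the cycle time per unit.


Formula: CT = Available Time / Number of Units
CT = 89 min / 373 units
CT = 0.24 min/unit

0.24 min/unit


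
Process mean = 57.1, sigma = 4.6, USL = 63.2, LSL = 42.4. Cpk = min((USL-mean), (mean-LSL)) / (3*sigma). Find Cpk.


Cpu = (63.2 - 57.1) / (3 * 4.6) = 0.44
Cpl = (57.1 - 42.4) / (3 * 4.6) = 1.07
Cpk = min(0.44, 1.07) = 0.44

0.44


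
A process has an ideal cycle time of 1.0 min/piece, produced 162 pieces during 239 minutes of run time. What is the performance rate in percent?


Formula: Performance = (Ideal CT * Total Count) / Run Time * 100
Ideal output time = 1.0 * 162 = 162.0 min
Performance = 162.0 / 239 * 100 = 67.8%

67.8%


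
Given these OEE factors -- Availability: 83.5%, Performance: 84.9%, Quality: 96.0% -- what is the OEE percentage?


Formula: OEE = Availability * Performance * Quality / 10000
A * P = 83.5% * 84.9% / 100 = 70.89%
OEE = 70.89% * 96.0% / 100 = 68.1%

68.1%


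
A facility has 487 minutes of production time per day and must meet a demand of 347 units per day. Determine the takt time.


Formula: Takt Time = Available Production Time / Customer Demand
Takt = 487 min/day / 347 units/day
Takt = 1.4 min/unit

1.4 min/unit


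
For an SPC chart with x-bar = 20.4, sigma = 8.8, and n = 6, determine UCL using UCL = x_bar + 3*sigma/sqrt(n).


UCL = 20.4 + 3 * 8.8 / sqrt(6)

31.18


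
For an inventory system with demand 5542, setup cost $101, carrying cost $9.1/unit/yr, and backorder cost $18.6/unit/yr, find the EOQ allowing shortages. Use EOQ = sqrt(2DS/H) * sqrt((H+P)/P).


Formula: EOQ* = sqrt(2DS/H) * sqrt((H+P)/P)
Base EOQ = sqrt(2*5542*101/9.1) = 350.74 units
Correction = sqrt((9.1+18.6)/18.6) = 1.22035
EOQ* = 350.74 * 1.22035 = 428.0 units

428.0 units


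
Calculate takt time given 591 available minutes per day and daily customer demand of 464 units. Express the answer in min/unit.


Formula: Takt Time = Available Production Time / Customer Demand
Takt = 591 min/day / 464 units/day
Takt = 1.27 min/unit

1.27 min/unit


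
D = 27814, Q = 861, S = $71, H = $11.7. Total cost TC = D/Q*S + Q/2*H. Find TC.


TC = 27814/861 * 71 + 861/2 * 11.7

$7330.46


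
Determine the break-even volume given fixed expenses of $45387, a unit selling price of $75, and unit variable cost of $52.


Formula: BEQ = Fixed Costs / (Price - Variable Cost)
Contribution margin = $75 - $52 = $23/unit
BEQ = ceil($45387 / $23/unit) = ceil(1973.35) = 1974 units

1974 units


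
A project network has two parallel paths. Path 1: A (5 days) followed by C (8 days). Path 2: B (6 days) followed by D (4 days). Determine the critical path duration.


Path 1 = 5 + 8 = 13 days
Path 2 = 6 + 4 = 10 days
Duration = max(13, 10) = 13 days

13 days


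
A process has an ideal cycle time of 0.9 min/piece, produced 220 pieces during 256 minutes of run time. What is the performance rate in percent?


Formula: Performance = (Ideal CT * Total Count) / Run Time * 100
Ideal output time = 0.9 * 220 = 198.0 min
Performance = 198.0 / 256 * 100 = 77.3%

77.3%


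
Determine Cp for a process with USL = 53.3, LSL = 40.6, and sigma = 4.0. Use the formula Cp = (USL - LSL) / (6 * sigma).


Cp = (53.3 - 40.6) / (6 * 4.0)

0.53


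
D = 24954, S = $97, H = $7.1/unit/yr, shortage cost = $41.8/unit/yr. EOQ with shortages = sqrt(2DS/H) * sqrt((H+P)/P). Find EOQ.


Formula: EOQ* = sqrt(2DS/H) * sqrt((H+P)/P)
Base EOQ = sqrt(2*24954*97/7.1) = 825.74 units
Correction = sqrt((7.1+41.8)/41.8) = 1.0816
EOQ* = 825.74 * 1.0816 = 893.1 units

893.1 units


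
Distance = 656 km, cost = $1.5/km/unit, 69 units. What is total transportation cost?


TC = dist * cost * units = 656 * 1.5 * 69 = $67896.00

$67896.00


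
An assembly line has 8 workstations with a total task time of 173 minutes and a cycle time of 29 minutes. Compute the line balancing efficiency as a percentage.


Formula: Efficiency = Sum of Task Times / (N_stations * CT) * 100
Total station capacity = 8 stations * 29 min = 232 min
Efficiency = 173 / 232 * 100 = 74.6%

74.6%


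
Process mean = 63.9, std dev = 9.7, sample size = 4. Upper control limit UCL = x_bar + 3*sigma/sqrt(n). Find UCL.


UCL = 63.9 + 3 * 9.7 / sqrt(4)

78.45


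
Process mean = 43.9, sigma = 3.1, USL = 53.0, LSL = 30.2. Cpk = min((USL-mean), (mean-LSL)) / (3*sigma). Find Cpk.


Cpu = (53.0 - 43.9) / (3 * 3.1) = 0.98
Cpl = (43.9 - 30.2) / (3 * 3.1) = 1.47
Cpk = min(0.98, 1.47) = 0.98

0.98


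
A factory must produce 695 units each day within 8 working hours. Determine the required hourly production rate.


Formula: Production Rate = Daily Demand / Available Hours
Rate = 695 units/day / 8 hours/day
Rate = 86.9 units/hour

86.9 units/hour


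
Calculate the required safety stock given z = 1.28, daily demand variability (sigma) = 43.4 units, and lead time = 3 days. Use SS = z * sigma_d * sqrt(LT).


Formula: SS = z * sigma_d * sqrt(LT)
sqrt(LT) = sqrt(3) = 1.7321
SS = 1.28 * 43.4 * 1.7321
SS = 96.2 units

96.2 units


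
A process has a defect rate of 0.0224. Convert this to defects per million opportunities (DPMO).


DPMO = defect_rate * 1000000 = 0.0224 * 1000000

22400


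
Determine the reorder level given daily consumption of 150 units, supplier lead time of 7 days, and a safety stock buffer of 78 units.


Formula: ROP = (Daily Demand * Lead Time) + Safety Stock
Demand during lead time = 150 * 7 = 1050 units
ROP = 1050 + 78 = 1128 units

1128 units


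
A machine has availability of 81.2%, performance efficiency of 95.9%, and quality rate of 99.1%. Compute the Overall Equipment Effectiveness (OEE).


Formula: OEE = Availability * Performance * Quality / 10000
A * P = 81.2% * 95.9% / 100 = 77.87%
OEE = 77.87% * 99.1% / 100 = 77.2%

77.2%


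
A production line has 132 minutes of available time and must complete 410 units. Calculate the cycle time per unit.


Formula: CT = Available Time / Number of Units
CT = 132 min / 410 units
CT = 0.32 min/unit

0.32 min/unit


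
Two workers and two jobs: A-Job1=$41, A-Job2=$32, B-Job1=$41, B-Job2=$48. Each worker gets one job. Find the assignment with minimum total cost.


Option 1: A->1 + B->2 = $41 + $48 = $89
Option 2: A->2 + B->1 = $32 + $41 = $73
Min cost = min($89, $73) = $73

$73


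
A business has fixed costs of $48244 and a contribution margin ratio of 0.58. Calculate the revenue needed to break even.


Formula: BER = Fixed Costs / Contribution Margin Ratio
BER = $48244 / 0.58
BER = $83179.31 (to the nearest cent)

$83179.31


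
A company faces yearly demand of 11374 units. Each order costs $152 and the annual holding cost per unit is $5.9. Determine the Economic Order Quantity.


Formula: EOQ = sqrt(2 * D * S / H)
Numerator: 2 * 11374 * 152 = 3457696
2DS/H = 3457696 / 5.9 = 586050.2
EOQ = sqrt(586050.2) = 765.5 units

765.5 units


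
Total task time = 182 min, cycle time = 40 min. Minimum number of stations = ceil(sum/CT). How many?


Formula: N_min = ceil(Sum of Task Times / Cycle Time)
N_min = ceil(182 min / 40 min) = ceil(4.55)
N_min = 5 stations

5


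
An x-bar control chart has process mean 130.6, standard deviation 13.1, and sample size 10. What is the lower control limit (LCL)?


LCL = 130.6 - 3 * 13.1 / sqrt(10)

118.17


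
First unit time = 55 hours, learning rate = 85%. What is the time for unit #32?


Formula: T_n = T_1 * (learning_rate)^(log2(n)) where learning_rate = rate/100
Doublings = log2(32) = 5
T_n = 55 * 0.85^5
T_n = 55 * 0.4437 = 24.4 hours

24.4 hours


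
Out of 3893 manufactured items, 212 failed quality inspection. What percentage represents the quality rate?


Formula: Quality Rate = Good Pieces / Total Pieces * 100
Good pieces = 3893 - 212 = 3681
QR = 3681 / 3893 * 100 = 94.6%

94.6%


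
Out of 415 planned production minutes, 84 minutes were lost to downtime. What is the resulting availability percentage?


Formula: Availability = (Planned Time - Downtime) / Planned Time * 100
Uptime = 415 - 84 = 331 min
Availability = 331 / 415 * 100 = 79.8%

79.8%


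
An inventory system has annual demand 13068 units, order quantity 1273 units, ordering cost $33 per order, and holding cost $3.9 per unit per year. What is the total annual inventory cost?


TC = 13068/1273 * 33 + 1273/2 * 3.9

$2821.11


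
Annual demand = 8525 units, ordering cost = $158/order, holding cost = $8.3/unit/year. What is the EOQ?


Formula: EOQ = sqrt(2 * D * S / H)
Numerator: 2 * 8525 * 158 = 2693900
2DS/H = 2693900 / 8.3 = 324566.3
EOQ = sqrt(324566.3) = 569.7 units

569.7 units


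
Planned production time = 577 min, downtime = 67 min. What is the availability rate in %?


Formula: Availability = (Planned Time - Downtime) / Planned Time * 100
Uptime = 577 - 67 = 510 min
Availability = 510 / 577 * 100 = 88.4%

88.4%


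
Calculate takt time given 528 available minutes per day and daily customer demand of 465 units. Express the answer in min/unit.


Formula: Takt Time = Available Production Time / Customer Demand
Takt = 528 min/day / 465 units/day
Takt = 1.14 min/unit

1.14 min/unit


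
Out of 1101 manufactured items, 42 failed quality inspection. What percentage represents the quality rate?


Formula: Quality Rate = Good Pieces / Total Pieces * 100
Good pieces = 1101 - 42 = 1059
QR = 1059 / 1101 * 100 = 96.2%

96.2%


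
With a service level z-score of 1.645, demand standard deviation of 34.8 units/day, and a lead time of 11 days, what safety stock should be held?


Formula: SS = z * sigma_d * sqrt(LT)
sqrt(LT) = sqrt(11) = 3.3166
SS = 1.645 * 34.8 * 3.3166
SS = 189.9 units

189.9 units


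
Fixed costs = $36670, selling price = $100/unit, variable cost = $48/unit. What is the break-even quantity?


Formula: BEQ = Fixed Costs / (Price - Variable Cost)
Contribution margin = $100 - $48 = $52/unit
BEQ = ceil($36670 / $52/unit) = ceil(705.19) = 706 units

706 units


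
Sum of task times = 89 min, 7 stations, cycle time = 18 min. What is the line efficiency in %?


Formula: Efficiency = Sum of Task Times / (N_stations * CT) * 100
Total station capacity = 7 stations * 18 min = 126 min
Efficiency = 89 / 126 * 100 = 70.6%

70.6%


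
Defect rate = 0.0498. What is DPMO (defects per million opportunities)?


DPMO = defect_rate * 1000000 = 0.0498 * 1000000

49800


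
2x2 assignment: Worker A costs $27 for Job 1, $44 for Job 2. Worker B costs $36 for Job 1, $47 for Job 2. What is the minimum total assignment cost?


Option 1: A->1 + B->2 = $27 + $47 = $74
Option 2: A->2 + B->1 = $44 + $36 = $80
Min cost = min($74, $80) = $74

$74


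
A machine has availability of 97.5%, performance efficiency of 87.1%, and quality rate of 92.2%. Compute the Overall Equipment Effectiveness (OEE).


Formula: OEE = Availability * Performance * Quality / 10000
A * P = 97.5% * 87.1% / 100 = 84.92%
OEE = 84.92% * 92.2% / 100 = 78.3%

78.3%


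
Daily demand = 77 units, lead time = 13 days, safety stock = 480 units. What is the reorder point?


Formula: ROP = (Daily Demand * Lead Time) + Safety Stock
Demand during lead time = 77 * 13 = 1001 units
ROP = 1001 + 480 = 1481 units

1481 units


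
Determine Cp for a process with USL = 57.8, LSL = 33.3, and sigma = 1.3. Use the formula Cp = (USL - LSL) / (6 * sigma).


Cp = (57.8 - 33.3) / (6 * 1.3)

3.14


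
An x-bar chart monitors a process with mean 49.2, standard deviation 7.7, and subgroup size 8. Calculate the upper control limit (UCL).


UCL = 49.2 + 3 * 7.7 / sqrt(8)

57.37


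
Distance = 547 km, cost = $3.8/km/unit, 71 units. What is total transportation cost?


TC = dist * cost * units = 547 * 3.8 * 71 = $147580.60

$147580.60


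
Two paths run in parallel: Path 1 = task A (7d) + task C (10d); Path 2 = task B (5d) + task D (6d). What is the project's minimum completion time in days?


Path 1 = 7 + 10 = 17 days
Path 2 = 5 + 6 = 11 days
Duration = max(17, 11) = 17 days

17 days


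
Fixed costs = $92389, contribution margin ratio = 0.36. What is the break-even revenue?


Formula: BER = Fixed Costs / Contribution Margin Ratio
BER = $92389 / 0.36
BER = $256636.11 (to the nearest cent)

$256636.11


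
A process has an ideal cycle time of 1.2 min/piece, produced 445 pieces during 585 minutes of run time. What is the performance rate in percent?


Formula: Performance = (Ideal CT * Total Count) / Run Time * 100
Ideal output time = 1.2 * 445 = 534.0 min
Performance = 534.0 / 585 * 100 = 91.3%

91.3%


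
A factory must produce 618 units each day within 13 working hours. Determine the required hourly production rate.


Formula: Production Rate = Daily Demand / Available Hours
Rate = 618 units/day / 13 hours/day
Rate = 47.5 units/hour

47.5 units/hour


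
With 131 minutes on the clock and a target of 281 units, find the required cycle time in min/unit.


Formula: CT = Available Time / Number of Units
CT = 131 min / 281 units
CT = 0.47 min/unit

0.47 min/unit


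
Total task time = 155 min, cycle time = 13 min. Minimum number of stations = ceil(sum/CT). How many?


Formula: N_min = ceil(Sum of Task Times / Cycle Time)
N_min = ceil(155 min / 13 min) = ceil(11.9231)
N_min = 12 stations

12


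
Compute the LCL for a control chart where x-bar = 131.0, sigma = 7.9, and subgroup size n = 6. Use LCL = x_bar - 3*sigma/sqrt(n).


LCL = 131.0 - 3 * 7.9 / sqrt(6)

121.32


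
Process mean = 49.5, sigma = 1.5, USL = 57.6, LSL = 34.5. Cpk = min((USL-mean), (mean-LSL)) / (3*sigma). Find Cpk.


Cpu = (57.6 - 49.5) / (3 * 1.5) = 1.8
Cpl = (49.5 - 34.5) / (3 * 1.5) = 3.33
Cpk = min(1.8, 3.33) = 1.8

1.8


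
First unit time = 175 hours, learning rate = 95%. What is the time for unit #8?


Formula: T_n = T_1 * (learning_rate)^(log2(n)) where learning_rate = rate/100
Doublings = log2(8) = 3
T_n = 175 * 0.95^3
T_n = 175 * 0.8574 = 150.0 hours

150.0 hours


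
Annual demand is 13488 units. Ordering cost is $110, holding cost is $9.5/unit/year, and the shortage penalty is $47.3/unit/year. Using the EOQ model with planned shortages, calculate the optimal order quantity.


Formula: EOQ* = sqrt(2DS/H) * sqrt((H+P)/P)
Base EOQ = sqrt(2*13488*110/9.5) = 558.89 units
Correction = sqrt((9.5+47.3)/47.3) = 1.09583
EOQ* = 558.89 * 1.09583 = 612.4 units

612.4 units


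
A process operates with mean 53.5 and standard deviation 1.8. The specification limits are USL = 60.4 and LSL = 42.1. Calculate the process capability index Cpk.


Cpu = (60.4 - 53.5) / (3 * 1.8) = 1.28
Cpl = (53.5 - 42.1) / (3 * 1.8) = 2.11
Cpk = min(1.28, 2.11) = 1.28

1.28


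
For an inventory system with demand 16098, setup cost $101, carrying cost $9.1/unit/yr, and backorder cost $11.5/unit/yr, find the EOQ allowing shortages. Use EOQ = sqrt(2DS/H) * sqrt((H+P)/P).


Formula: EOQ* = sqrt(2DS/H) * sqrt((H+P)/P)
Base EOQ = sqrt(2*16098*101/9.1) = 597.78 units
Correction = sqrt((9.1+11.5)/11.5) = 1.3384
EOQ* = 597.78 * 1.3384 = 800.1 units

800.1 units


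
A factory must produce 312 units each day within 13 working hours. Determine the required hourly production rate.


Formula: Production Rate = Daily Demand / Available Hours
Rate = 312 units/day / 13 hours/day
Rate = 24.0 units/hour

24.0 units/hour


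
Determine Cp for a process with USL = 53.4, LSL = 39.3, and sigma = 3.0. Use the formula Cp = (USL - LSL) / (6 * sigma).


Cp = (53.4 - 39.3) / (6 * 3.0)

0.78


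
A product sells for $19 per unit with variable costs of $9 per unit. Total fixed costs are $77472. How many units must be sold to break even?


Formula: BEQ = Fixed Costs / (Price - Variable Cost)
Contribution margin = $19 - $9 = $10/unit
BEQ = ceil($77472 / $10/unit) = ceil(7747.2) = 7748 units

7748 units


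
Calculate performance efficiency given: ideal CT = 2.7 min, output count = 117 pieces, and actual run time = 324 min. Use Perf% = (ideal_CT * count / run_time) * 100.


Formula: Performance = (Ideal CT * Total Count) / Run Time * 100
Ideal output time = 2.7 * 117 = 315.9 min
Performance = 315.9 / 324 * 100 = 97.5%

97.5%


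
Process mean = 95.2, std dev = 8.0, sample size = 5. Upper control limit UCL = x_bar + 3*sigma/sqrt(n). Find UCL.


UCL = 95.2 + 3 * 8.0 / sqrt(5)

105.93


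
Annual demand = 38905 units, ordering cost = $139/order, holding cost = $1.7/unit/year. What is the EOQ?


Formula: EOQ = sqrt(2 * D * S / H)
Numerator: 2 * 38905 * 139 = 10815590
2DS/H = 10815590 / 1.7 = 6362111.8
EOQ = sqrt(6362111.8) = 2522.3 units

2522.3 units


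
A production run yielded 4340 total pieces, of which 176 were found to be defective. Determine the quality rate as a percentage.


Formula: Quality Rate = Good Pieces / Total Pieces * 100
Good pieces = 4340 - 176 = 4164
QR = 4164 / 4340 * 100 = 95.9%

95.9%


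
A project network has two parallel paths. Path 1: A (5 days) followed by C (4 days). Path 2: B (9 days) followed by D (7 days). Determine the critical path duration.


Path 1 = 5 + 4 = 9 days
Path 2 = 9 + 7 = 16 days
Duration = max(9, 16) = 16 days

16 days


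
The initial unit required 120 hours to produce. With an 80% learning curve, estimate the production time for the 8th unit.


Formula: T_n = T_1 * (learning_rate)^(log2(n)) where learning_rate = rate/100
Doublings = log2(8) = 3
T_n = 120 * 0.8^3
T_n = 120 * 0.512 = 61.4 hours

61.4 hours


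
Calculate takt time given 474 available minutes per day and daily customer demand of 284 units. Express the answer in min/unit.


Formula: Takt Time = Available Production Time / Customer Demand
Takt = 474 min/day / 284 units/day
Takt = 1.67 min/unit

1.67 min/unit


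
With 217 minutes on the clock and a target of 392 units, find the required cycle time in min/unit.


Formula: CT = Available Time / Number of Units
CT = 217 min / 392 units
CT = 0.55 min/unit

0.55 min/unit


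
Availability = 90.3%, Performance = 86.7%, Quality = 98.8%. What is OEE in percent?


Formula: OEE = Availability * Performance * Quality / 10000
A * P = 90.3% * 86.7% / 100 = 78.29%
OEE = 78.29% * 98.8% / 100 = 77.4%

77.4%


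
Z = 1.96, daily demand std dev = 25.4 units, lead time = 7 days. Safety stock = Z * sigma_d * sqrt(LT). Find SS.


Formula: SS = z * sigma_d * sqrt(LT)
sqrt(LT) = sqrt(7) = 2.6458
SS = 1.96 * 25.4 * 2.6458
SS = 131.7 units

131.7 units


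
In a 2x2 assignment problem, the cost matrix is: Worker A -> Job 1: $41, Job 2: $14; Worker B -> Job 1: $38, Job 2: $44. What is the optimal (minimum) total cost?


Option 1: A->1 + B->2 = $41 + $44 = $85
Option 2: A->2 + B->1 = $14 + $38 = $52
Min cost = min($85, $52) = $52

$52


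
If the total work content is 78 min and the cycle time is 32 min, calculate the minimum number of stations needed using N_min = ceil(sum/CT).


Formula: N_min = ceil(Sum of Task Times / Cycle Time)
N_min = ceil(78 min / 32 min) = ceil(2.4375)
N_min = 3 stations

3


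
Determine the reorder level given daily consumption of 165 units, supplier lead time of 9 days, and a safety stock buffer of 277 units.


Formula: ROP = (Daily Demand * Lead Time) + Safety Stock
Demand during lead time = 165 * 9 = 1485 units
ROP = 1485 + 277 = 1762 units

1762 units


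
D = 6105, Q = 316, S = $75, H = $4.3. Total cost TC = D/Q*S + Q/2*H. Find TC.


TC = 6105/316 * 75 + 316/2 * 4.3

$2128.37


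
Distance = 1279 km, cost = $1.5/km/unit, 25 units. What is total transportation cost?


TC = dist * cost * units = 1279 * 1.5 * 25 = $47962.50

$47962.50


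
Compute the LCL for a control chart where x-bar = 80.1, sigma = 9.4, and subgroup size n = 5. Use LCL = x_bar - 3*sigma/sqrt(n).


LCL = 80.1 - 3 * 9.4 / sqrt(5)

67.49


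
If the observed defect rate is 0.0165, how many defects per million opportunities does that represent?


DPMO = defect_rate * 1000000 = 0.0165 * 1000000

16500


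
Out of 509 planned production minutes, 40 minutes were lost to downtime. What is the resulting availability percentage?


Formula: Availability = (Planned Time - Downtime) / Planned Time * 100
Uptime = 509 - 40 = 469 min
Availability = 469 / 509 * 100 = 92.1%

92.1%


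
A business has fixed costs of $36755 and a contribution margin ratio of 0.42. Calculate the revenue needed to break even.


Formula: BER = Fixed Costs / Contribution Margin Ratio
BER = $36755 / 0.42
BER = $87511.90 (to the nearest cent)

$87511.90


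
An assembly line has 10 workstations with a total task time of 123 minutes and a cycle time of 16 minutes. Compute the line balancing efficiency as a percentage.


Formula: Efficiency = Sum of Task Times / (N_stations * CT) * 100
Total station capacity = 10 stations * 16 min = 160 min
Efficiency = 123 / 160 * 100 = 76.9%

76.9%


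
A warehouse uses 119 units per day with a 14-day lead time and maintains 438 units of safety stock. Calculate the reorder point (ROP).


Formula: ROP = (Daily Demand * Lead Time) + Safety Stock
Demand during lead time = 119 * 14 = 1666 units
ROP = 1666 + 438 = 2104 units

2104 units


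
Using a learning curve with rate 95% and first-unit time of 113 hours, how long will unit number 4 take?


Formula: T_n = T_1 * (learning_rate)^(log2(n)) where learning_rate = rate/100
Doublings = log2(4) = 2
T_n = 113 * 0.95^2
T_n = 113 * 0.9025 = 102.0 hours

102.0 hours


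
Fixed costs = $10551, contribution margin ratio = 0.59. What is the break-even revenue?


Formula: BER = Fixed Costs / Contribution Margin Ratio
BER = $10551 / 0.59
BER = $17883.05 (to the nearest cent)

$17883.05


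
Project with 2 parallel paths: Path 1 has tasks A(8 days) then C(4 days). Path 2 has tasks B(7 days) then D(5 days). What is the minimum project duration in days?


Path 1 = 8 + 4 = 12 days
Path 2 = 7 + 5 = 12 days
Duration = max(12, 12) = 12 days

12 days


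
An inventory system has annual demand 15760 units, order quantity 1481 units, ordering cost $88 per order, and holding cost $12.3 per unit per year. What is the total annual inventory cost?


TC = 15760/1481 * 88 + 1481/2 * 12.3

$10044.60


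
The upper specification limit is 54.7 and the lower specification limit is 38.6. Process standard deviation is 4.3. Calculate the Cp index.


Cp = (54.7 - 38.6) / (6 * 4.3)

0.62


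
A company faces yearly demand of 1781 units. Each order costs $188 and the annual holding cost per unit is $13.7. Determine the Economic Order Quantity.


Formula: EOQ = sqrt(2 * D * S / H)
Numerator: 2 * 1781 * 188 = 669656
2DS/H = 669656 / 13.7 = 48880.0
EOQ = sqrt(48880.0) = 221.1 units

221.1 units


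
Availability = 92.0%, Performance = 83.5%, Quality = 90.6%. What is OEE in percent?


Formula: OEE = Availability * Performance * Quality / 10000
A * P = 92.0% * 83.5% / 100 = 76.82%
OEE = 76.82% * 90.6% / 100 = 69.6%

69.6%


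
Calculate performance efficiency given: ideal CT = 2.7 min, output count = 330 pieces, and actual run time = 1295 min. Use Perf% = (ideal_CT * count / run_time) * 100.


Formula: Performance = (Ideal CT * Total Count) / Run Time * 100
Ideal output time = 2.7 * 330 = 891.0 min
Performance = 891.0 / 1295 * 100 = 68.8%

68.8%


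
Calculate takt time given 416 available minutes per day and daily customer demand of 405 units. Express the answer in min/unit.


Formula: Takt Time = Available Production Time / Customer Demand
Takt = 416 min/day / 405 units/day
Takt = 1.03 min/unit

1.03 min/unit


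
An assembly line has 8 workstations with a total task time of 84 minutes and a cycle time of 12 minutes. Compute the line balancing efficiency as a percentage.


Formula: Efficiency = Sum of Task Times / (N_stations * CT) * 100
Total station capacity = 8 stations * 12 min = 96 min
Efficiency = 84 / 96 * 100 = 87.5%

87.5%


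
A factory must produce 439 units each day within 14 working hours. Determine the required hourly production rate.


Formula: Production Rate = Daily Demand / Available Hours
Rate = 439 units/day / 14 hours/day
Rate = 31.4 units/hour

31.4 units/hour


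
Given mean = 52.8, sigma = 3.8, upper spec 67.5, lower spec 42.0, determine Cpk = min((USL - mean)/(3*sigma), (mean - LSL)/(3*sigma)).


Cpu = (67.5 - 52.8) / (3 * 3.8) = 1.29
Cpl = (52.8 - 42.0) / (3 * 3.8) = 0.95
Cpk = min(1.29, 0.95) = 0.95

0.95


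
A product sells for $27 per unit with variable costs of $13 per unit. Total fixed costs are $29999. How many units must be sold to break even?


Formula: BEQ = Fixed Costs / (Price - Variable Cost)
Contribution margin = $27 - $13 = $14/unit
BEQ = ceil($29999 / $14/unit) = ceil(2142.79) = 2143 units

2143 units


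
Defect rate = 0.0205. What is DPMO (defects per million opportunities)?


DPMO = defect_rate * 1000000 = 0.0205 * 1000000

20500


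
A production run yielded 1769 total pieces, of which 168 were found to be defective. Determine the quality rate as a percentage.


Formula: Quality Rate = Good Pieces / Total Pieces * 100
Good pieces = 1769 - 168 = 1601
QR = 1601 / 1769 * 100 = 90.5%

90.5%


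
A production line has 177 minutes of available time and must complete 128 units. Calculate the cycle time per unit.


Formula: CT = Available Time / Number of Units
CT = 177 min / 128 units
CT = 1.38 min/unit

1.38 min/unit


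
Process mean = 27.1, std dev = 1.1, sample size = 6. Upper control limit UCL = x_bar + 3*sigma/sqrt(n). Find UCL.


UCL = 27.1 + 3 * 1.1 / sqrt(6)

28.45


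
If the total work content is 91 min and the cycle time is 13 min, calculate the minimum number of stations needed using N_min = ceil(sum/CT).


Formula: N_min = ceil(Sum of Task Times / Cycle Time)
N_min = ceil(91 min / 13 min) = ceil(7.0)
N_min = 7 stations

7


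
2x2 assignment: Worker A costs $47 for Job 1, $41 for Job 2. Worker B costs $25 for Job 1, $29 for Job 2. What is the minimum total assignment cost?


Option 1: A->1 + B->2 = $47 + $29 = $76
Option 2: A->2 + B->1 = $41 + $25 = $66
Min cost = min($76, $66) = $66

$66


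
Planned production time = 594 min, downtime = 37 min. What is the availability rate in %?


Formula: Availability = (Planned Time - Downtime) / Planned Time * 100
Uptime = 594 - 37 = 557 min
Availability = 557 / 594 * 100 = 93.8%

93.8%


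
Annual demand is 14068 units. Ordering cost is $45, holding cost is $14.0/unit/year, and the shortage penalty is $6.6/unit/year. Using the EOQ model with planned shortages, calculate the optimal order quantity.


Formula: EOQ* = sqrt(2DS/H) * sqrt((H+P)/P)
Base EOQ = sqrt(2*14068*45/14.0) = 300.73 units
Correction = sqrt((14.0+6.6)/6.6) = 1.7667
EOQ* = 300.73 * 1.7667 = 531.3 units

531.3 units


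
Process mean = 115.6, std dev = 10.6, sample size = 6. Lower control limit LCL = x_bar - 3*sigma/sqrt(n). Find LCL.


LCL = 115.6 - 3 * 10.6 / sqrt(6)

102.62


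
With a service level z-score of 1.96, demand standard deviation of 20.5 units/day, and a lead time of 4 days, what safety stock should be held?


Formula: SS = z * sigma_d * sqrt(LT)
sqrt(LT) = sqrt(4) = 2.0
SS = 1.96 * 20.5 * 2.0
SS = 80.4 units

80.4 units


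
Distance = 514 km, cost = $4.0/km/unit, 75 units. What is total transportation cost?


TC = dist * cost * units = 514 * 4.0 * 75 = $154200.00

$154200.00


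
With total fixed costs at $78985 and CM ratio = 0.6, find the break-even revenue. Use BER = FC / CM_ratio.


Formula: BER = Fixed Costs / Contribution Margin Ratio
BER = $78985 / 0.6
BER = $131641.67 (to the nearest cent)

$131641.67


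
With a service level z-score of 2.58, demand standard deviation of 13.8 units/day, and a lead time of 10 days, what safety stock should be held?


Formula: SS = z * sigma_d * sqrt(LT)
sqrt(LT) = sqrt(10) = 3.1623
SS = 2.58 * 13.8 * 3.1623
SS = 112.6 units

112.6 units


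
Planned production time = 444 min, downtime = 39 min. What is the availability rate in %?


Formula: Availability = (Planned Time - Downtime) / Planned Time * 100
Uptime = 444 - 39 = 405 min
Availability = 405 / 444 * 100 = 91.2%

91.2%


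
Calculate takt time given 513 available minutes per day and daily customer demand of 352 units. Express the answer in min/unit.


Formula: Takt Time = Available Production Time / Customer Demand
Takt = 513 min/day / 352 units/day
Takt = 1.46 min/unit

1.46 min/unit


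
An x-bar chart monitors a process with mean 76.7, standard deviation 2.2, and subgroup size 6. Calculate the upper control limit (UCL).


UCL = 76.7 + 3 * 2.2 / sqrt(6)

79.39


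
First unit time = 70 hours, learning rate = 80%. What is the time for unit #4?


Formula: T_n = T_1 * (learning_rate)^(log2(n)) where learning_rate = rate/100
Doublings = log2(4) = 2
T_n = 70 * 0.8^2
T_n = 70 * 0.64 = 44.8 hours

44.8 hours


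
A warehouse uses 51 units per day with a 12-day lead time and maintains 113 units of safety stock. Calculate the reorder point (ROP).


Formula: ROP = (Daily Demand * Lead Time) + Safety Stock
Demand during lead time = 51 * 12 = 612 units
ROP = 612 + 113 = 725 units

725 units


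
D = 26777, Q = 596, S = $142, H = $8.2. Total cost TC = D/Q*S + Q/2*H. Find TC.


TC = 26777/596 * 142 + 596/2 * 8.2

$8823.36


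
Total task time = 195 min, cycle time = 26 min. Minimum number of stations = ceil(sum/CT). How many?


Formula: N_min = ceil(Sum of Task Times / Cycle Time)
N_min = ceil(195 min / 26 min) = ceil(7.5)
N_min = 8 stations

8


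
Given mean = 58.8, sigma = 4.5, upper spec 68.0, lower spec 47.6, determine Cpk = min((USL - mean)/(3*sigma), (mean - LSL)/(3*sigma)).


Cpu = (68.0 - 58.8) / (3 * 4.5) = 0.68
Cpl = (58.8 - 47.6) / (3 * 4.5) = 0.83
Cpk = min(0.68, 0.83) = 0.68

0.68


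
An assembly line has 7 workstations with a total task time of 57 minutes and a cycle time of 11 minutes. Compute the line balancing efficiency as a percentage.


Formula: Efficiency = Sum of Task Times / (N_stations * CT) * 100
Total station capacity = 7 stations * 11 min = 77 min
Efficiency = 57 / 77 * 100 = 74.0%

74.0%


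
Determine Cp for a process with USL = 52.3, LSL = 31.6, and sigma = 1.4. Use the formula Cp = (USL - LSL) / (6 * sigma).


Cp = (52.3 - 31.6) / (6 * 1.4)

2.46


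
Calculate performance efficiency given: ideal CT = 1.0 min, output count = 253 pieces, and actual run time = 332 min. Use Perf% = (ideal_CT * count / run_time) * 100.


Formula: Performance = (Ideal CT * Total Count) / Run Time * 100
Ideal output time = 1.0 * 253 = 253.0 min
Performance = 253.0 / 332 * 100 = 76.2%

76.2%


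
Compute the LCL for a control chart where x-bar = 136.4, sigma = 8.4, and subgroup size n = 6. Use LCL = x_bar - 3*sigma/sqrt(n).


LCL = 136.4 - 3 * 8.4 / sqrt(6)

126.11


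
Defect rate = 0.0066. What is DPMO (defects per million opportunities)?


DPMO = defect_rate * 1000000 = 0.0066 * 1000000

6600


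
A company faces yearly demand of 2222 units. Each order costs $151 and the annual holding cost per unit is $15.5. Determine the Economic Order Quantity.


Formula: EOQ = sqrt(2 * D * S / H)
Numerator: 2 * 2222 * 151 = 671044
2DS/H = 671044 / 15.5 = 43293.2
EOQ = sqrt(43293.2) = 208.1 units

208.1 units


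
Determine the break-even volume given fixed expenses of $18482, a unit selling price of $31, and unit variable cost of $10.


Formula: BEQ = Fixed Costs / (Price - Variable Cost)
Contribution margin = $31 - $10 = $21/unit
BEQ = ceil($18482 / $21/unit) = ceil(880.1) = 881 units

881 units


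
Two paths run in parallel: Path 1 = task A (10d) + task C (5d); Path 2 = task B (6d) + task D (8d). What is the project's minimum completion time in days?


Path 1 = 10 + 5 = 15 days
Path 2 = 6 + 8 = 14 days
Duration = max(15, 14) = 15 days

15 days


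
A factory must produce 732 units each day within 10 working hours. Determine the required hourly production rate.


Formula: Production Rate = Daily Demand / Available Hours
Rate = 732 units/day / 10 hours/day
Rate = 73.2 units/hour

73.2 units/hour


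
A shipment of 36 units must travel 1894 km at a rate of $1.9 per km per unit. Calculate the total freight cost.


TC = dist * cost * units = 1894 * 1.9 * 36 = $129549.60

$129549.60


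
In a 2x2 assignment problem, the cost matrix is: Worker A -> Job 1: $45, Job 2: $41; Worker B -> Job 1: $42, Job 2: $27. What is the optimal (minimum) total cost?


Option 1: A->1 + B->2 = $45 + $27 = $72
Option 2: A->2 + B->1 = $41 + $42 = $83
Min cost = min($72, $83) = $72

$72


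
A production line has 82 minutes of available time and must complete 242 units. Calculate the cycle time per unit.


Formula: CT = Available Time / Number of Units
CT = 82 min / 242 units
CT = 0.34 min/unit

0.34 min/unit


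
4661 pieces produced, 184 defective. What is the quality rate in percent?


Formula: Quality Rate = Good Pieces / Total Pieces * 100
Good pieces = 4661 - 184 = 4477
QR = 4477 / 4661 * 100 = 96.1%

96.1%


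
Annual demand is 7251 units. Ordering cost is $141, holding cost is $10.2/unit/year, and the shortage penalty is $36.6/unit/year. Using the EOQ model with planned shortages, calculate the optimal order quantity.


Formula: EOQ* = sqrt(2DS/H) * sqrt((H+P)/P)
Base EOQ = sqrt(2*7251*141/10.2) = 447.74 units
Correction = sqrt((10.2+36.6)/36.6) = 1.13079
EOQ* = 447.74 * 1.13079 = 506.3 units

506.3 units


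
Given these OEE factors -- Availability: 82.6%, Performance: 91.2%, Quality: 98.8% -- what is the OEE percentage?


Formula: OEE = Availability * Performance * Quality / 10000
A * P = 82.6% * 91.2% / 100 = 75.33%
OEE = 75.33% * 98.8% / 100 = 74.4%

74.4%


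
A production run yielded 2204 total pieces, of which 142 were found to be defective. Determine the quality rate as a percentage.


Formula: Quality Rate = Good Pieces / Total Pieces * 100
Good pieces = 2204 - 142 = 2062
QR = 2062 / 2204 * 100 = 93.6%

93.6%


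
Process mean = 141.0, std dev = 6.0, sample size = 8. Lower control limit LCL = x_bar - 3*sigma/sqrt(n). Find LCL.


LCL = 141.0 - 3 * 6.0 / sqrt(8)

134.64


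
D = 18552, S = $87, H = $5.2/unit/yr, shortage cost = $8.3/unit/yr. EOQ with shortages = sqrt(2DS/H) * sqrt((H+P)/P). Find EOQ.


Formula: EOQ* = sqrt(2DS/H) * sqrt((H+P)/P)
Base EOQ = sqrt(2*18552*87/5.2) = 787.89 units
Correction = sqrt((5.2+8.3)/8.3) = 1.27535
EOQ* = 787.89 * 1.27535 = 1004.8 units

1004.8 units


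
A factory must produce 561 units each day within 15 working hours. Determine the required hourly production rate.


Formula: Production Rate = Daily Demand / Available Hours
Rate = 561 units/day / 15 hours/day
Rate = 37.4 units/hour

37.4 units/hour


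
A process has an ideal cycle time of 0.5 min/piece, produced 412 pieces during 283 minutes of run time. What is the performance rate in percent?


Formula: Performance = (Ideal CT * Total Count) / Run Time * 100
Ideal output time = 0.5 * 412 = 206.0 min
Performance = 206.0 / 283 * 100 = 72.8%

72.8%


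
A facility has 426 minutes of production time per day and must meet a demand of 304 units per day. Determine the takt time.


Formula: Takt Time = Available Production Time / Customer Demand
Takt = 426 min/day / 304 units/day
Takt = 1.4 min/unit

1.4 min/unit
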